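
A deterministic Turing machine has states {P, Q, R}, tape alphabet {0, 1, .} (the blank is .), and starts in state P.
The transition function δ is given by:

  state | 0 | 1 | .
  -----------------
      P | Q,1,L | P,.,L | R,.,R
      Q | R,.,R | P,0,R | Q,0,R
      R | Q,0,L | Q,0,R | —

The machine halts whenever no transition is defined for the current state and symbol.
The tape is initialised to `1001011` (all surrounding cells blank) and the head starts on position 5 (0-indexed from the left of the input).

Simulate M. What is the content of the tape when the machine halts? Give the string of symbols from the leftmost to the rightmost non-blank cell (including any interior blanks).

P | 10010[1]1..   read 1 → write ., move L, go to P
P | 1001[0].1..   read 0 → write 1, move L, go to Q
Q | 100[1]1.1..   read 1 → write 0, move R, go to P
P | 1000[1].1..   read 1 → write ., move L, go to P
P | 100[0]..1..   read 0 → write 1, move L, go to Q
Q | 10[0]1..1..   read 0 → write ., move R, go to R
R | 10.[1]..1..   read 1 → write 0, move R, go to Q
Q | 10.0[.].1..   read . → write 0, move R, go to Q
Q | 10.00[.]1..   read . → write 0, move R, go to Q
Q | 10.000[1]..   read 1 → write 0, move R, go to P
P | 10.0000[.].   read . → write ., move R, go to R
R | 10.0000.[.]
The non-blank tape span at halt is 10.0000.

10.0000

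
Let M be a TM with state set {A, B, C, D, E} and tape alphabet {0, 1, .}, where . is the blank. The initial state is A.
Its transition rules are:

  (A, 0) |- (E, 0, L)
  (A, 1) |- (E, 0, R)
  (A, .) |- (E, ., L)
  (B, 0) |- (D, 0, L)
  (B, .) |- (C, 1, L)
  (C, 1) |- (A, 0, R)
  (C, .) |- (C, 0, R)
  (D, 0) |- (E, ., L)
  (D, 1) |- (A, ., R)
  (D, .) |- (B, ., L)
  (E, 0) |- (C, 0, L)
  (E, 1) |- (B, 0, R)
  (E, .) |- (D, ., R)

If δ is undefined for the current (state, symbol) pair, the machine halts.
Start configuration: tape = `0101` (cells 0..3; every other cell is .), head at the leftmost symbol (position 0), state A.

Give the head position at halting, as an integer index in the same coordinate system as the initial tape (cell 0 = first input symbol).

A | ..[0]101   read 0 → write 0, move L, go to E
E | .[.]0101   read . → write ., move R, go to D
D | ..[0]101   read 0 → write ., move L, go to E
E | .[.].101   read . → write ., move R, go to D
D | ..[.]101   read . → write ., move L, go to B
B | .[.].101   read . → write 1, move L, go to C
C | [.]1.101   read . → write 0, move R, go to C
C | 0[1].101   read 1 → write 0, move R, go to A
A | 00[.]101   read . → write ., move L, go to E
E | 0[0].101   read 0 → write 0, move L, go to C
C | [0]0.101
At halt the head is at cell -2.

-2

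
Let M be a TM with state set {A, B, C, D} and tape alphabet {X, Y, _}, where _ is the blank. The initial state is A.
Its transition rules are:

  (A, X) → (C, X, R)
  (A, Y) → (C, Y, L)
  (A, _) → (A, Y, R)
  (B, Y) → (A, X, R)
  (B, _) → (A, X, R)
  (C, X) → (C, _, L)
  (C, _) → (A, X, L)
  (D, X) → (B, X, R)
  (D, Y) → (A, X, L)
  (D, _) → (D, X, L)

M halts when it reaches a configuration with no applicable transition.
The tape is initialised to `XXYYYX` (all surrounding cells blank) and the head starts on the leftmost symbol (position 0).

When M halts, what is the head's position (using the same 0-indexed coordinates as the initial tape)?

-2

state=A head=0 tape=__[X]XYYYX   (A,X)→(C,X,R)
state=C head=1 tape=__X[X]YYYX   (C,X)→(C,_,L)
state=C head=0 tape=__[X]_YYYX   (C,X)→(C,_,L)
state=C head=-1 tape=_[_]__YYYX   (C,_)→(A,X,L)
state=A head=-2 tape=[_]X__YYYX   (A,_)→(A,Y,R)
state=A head=-1 tape=Y[X]__YYYX   (A,X)→(C,X,R)
state=C head=0 tape=YX[_]_YYYX   (C,_)→(A,X,L)
state=A head=-1 tape=Y[X]X_YYYX   (A,X)→(C,X,R)
state=C head=0 tape=YX[X]_YYYX   (C,X)→(C,_,L)
state=C head=-1 tape=Y[X]__YYYX   (C,X)→(C,_,L)
state=C head=-2 tape=[Y]___YYYX
At halt the head is at cell -2.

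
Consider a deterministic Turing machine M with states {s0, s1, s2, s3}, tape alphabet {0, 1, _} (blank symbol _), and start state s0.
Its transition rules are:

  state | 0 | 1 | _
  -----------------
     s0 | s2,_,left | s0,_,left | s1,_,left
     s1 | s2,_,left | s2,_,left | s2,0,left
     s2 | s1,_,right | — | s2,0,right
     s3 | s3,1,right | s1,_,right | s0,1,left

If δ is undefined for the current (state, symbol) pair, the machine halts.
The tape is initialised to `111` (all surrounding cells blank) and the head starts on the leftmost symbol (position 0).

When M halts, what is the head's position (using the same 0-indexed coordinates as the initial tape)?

2

s0 | ___[1]11   read 1 → write _, move left, go to s0
s0 | __[_]_11   read _ → write _, move left, go to s1
s1 | _[_]__11   read _ → write 0, move left, go to s2
s2 | [_]0__11   read _ → write 0, move right, go to s2
s2 | 0[0]__11   read 0 → write _, move right, go to s1
s1 | 0_[_]_11   read _ → write 0, move left, go to s2
s2 | 0[_]0_11   read _ → write 0, move right, go to s2
s2 | 00[0]_11   read 0 → write _, move right, go to s1
s1 | 00_[_]11   read _ → write 0, move left, go to s2
s2 | 00[_]011   read _ → write 0, move right, go to s2
s2 | 000[0]11   read 0 → write _, move right, go to s1
s1 | 000_[1]1   read 1 → write _, move left, go to s2
s2 | 000[_]_1   read _ → write 0, move right, go to s2
s2 | 0000[_]1   read _ → write 0, move right, go to s2
s2 | 00000[1]
At halt the head is at cell 2.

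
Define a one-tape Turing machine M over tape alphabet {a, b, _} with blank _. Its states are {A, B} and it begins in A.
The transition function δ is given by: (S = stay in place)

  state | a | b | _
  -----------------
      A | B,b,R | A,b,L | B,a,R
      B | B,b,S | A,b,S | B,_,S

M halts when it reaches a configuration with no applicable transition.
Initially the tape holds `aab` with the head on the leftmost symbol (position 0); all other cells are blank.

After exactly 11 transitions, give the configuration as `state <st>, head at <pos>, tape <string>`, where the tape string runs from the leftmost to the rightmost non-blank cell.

A | _[a]ab   read a → write b, move R, go to B
B | _b[a]b   read a → write b, move S, go to B
B | _b[b]b   read b → write b, move S, go to A
A | _b[b]b   read b → write b, move L, go to A
A | _[b]bb   read b → write b, move L, go to A
A | [_]bbb   read _ → write a, move R, go to B
B | a[b]bb   read b → write b, move S, go to A
A | a[b]bb   read b → write b, move L, go to A
A | [a]bbb   read a → write b, move R, go to B
B | b[b]bb   read b → write b, move S, go to A
A | b[b]bb   read b → write b, move L, go to A
A | [b]bbb
After 11 steps: state A, head at -1, tape bbbb.

state A, head at -1, tape bbbb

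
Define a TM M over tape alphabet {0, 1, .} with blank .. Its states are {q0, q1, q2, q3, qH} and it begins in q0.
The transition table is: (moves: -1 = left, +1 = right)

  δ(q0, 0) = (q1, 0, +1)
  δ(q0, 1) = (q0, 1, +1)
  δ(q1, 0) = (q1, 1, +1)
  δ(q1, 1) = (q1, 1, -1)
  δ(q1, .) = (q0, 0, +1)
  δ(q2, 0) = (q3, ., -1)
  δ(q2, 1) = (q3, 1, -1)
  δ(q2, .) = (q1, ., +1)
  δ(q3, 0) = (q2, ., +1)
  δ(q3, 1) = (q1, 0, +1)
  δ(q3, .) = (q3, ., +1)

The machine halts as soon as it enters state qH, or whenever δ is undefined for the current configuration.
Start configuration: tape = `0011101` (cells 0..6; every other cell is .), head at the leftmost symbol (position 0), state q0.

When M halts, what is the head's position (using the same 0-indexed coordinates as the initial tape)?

state=q0 head=0 tape=..[0]011101.   (q0,0)→(q1,0,+1)
state=q1 head=1 tape=..0[0]11101.   (q1,0)→(q1,1,+1)
state=q1 head=2 tape=..01[1]1101.   (q1,1)→(q1,1,-1)
state=q1 head=1 tape=..0[1]11101.   (q1,1)→(q1,1,-1)
state=q1 head=0 tape=..[0]111101.   (q1,0)→(q1,1,+1)
state=q1 head=1 tape=..1[1]11101.   (q1,1)→(q1,1,-1)
state=q1 head=0 tape=..[1]111101.   (q1,1)→(q1,1,-1)
state=q1 head=-1 tape=.[.]1111101.   (q1,.)→(q0,0,+1)
state=q0 head=0 tape=.0[1]111101.   (q0,1)→(q0,1,+1)
state=q0 head=1 tape=.01[1]11101.   (q0,1)→(q0,1,+1)
state=q0 head=2 tape=.011[1]1101.   (q0,1)→(q0,1,+1)
state=q0 head=3 tape=.0111[1]101.   (q0,1)→(q0,1,+1)
state=q0 head=4 tape=.01111[1]01.   (q0,1)→(q0,1,+1)
state=q0 head=5 tape=.011111[0]1.   (q0,0)→(q1,0,+1)
state=q1 head=6 tape=.0111110[1].   (q1,1)→(q1,1,-1)
state=q1 head=5 tape=.011111[0]1.   (q1,0)→(q1,1,+1)
state=q1 head=6 tape=.0111111[1].   (q1,1)→(q1,1,-1)
state=q1 head=5 tape=.011111[1]1.   (q1,1)→(q1,1,-1)
state=q1 head=4 tape=.01111[1]11.   (q1,1)→(q1,1,-1)
state=q1 head=3 tape=.0111[1]111.   (q1,1)→(q1,1,-1)
state=q1 head=2 tape=.011[1]1111.   (q1,1)→(q1,1,-1)
state=q1 head=1 tape=.01[1]11111.   (q1,1)→(q1,1,-1)
state=q1 head=0 tape=.0[1]111111.   (q1,1)→(q1,1,-1)
state=q1 head=-1 tape=.[0]1111111.   (q1,0)→(q1,1,+1)
state=q1 head=0 tape=.1[1]111111.   (q1,1)→(q1,1,-1)
state=q1 head=-1 tape=.[1]1111111.   (q1,1)→(q1,1,-1)
state=q1 head=-2 tape=[.]11111111.   (q1,.)→(q0,0,+1)
state=q0 head=-1 tape=0[1]1111111.   (q0,1)→(q0,1,+1)
state=q0 head=0 tape=01[1]111111.   (q0,1)→(q0,1,+1)
state=q0 head=1 tape=011[1]11111.   (q0,1)→(q0,1,+1)
state=q0 head=2 tape=0111[1]1111.   (q0,1)→(q0,1,+1)
state=q0 head=3 tape=01111[1]111.   (q0,1)→(q0,1,+1)
state=q0 head=4 tape=011111[1]11.   (q0,1)→(q0,1,+1)
state=q0 head=5 tape=0111111[1]1.   (q0,1)→(q0,1,+1)
state=q0 head=6 tape=01111111[1].   (q0,1)→(q0,1,+1)
state=q0 head=7 tape=011111111[.]
At halt the head is at cell 7.

7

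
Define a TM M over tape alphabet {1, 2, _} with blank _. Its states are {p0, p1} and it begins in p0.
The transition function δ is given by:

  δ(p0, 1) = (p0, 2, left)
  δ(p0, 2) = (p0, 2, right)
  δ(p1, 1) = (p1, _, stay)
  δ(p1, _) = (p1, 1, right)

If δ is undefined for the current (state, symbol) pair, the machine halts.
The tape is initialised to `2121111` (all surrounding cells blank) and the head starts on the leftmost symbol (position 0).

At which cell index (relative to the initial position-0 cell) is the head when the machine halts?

p0 | [2]121111_   read 2 → write 2, move right, go to p0
p0 | 2[1]21111_   read 1 → write 2, move left, go to p0
p0 | [2]221111_   read 2 → write 2, move right, go to p0
p0 | 2[2]21111_   read 2 → write 2, move right, go to p0
p0 | 22[2]1111_   read 2 → write 2, move right, go to p0
p0 | 222[1]111_   read 1 → write 2, move left, go to p0
p0 | 22[2]2111_   read 2 → write 2, move right, go to p0
p0 | 222[2]111_   read 2 → write 2, move right, go to p0
p0 | 2222[1]11_   read 1 → write 2, move left, go to p0
p0 | 222[2]211_   read 2 → write 2, move right, go to p0
p0 | 2222[2]11_   read 2 → write 2, move right, go to p0
p0 | 22222[1]1_   read 1 → write 2, move left, go to p0
p0 | 2222[2]21_   read 2 → write 2, move right, go to p0
p0 | 22222[2]1_   read 2 → write 2, move right, go to p0
p0 | 222222[1]_   read 1 → write 2, move left, go to p0
p0 | 22222[2]2_   read 2 → write 2, move right, go to p0
p0 | 222222[2]_   read 2 → write 2, move right, go to p0
p0 | 2222222[_]
At halt the head is at cell 7.

7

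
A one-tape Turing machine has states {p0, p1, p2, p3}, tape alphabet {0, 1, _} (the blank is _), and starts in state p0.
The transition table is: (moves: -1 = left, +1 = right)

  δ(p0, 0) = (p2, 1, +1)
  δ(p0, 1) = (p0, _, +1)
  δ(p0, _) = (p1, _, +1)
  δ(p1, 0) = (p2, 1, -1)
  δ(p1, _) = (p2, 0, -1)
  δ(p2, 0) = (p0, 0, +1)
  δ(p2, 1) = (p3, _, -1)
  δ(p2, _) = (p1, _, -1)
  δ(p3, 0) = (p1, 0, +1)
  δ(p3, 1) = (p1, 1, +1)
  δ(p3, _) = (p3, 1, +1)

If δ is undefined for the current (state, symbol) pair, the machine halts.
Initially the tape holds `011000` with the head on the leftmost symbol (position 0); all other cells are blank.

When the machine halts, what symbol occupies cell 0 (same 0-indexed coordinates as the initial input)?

1

p0 | _[0]11000   read 0 → write 1, move +1, go to p2
p2 | _1[1]1000   read 1 → write _, move -1, go to p3
p3 | _[1]_1000   read 1 → write 1, move +1, go to p1
p1 | _1[_]1000   read _ → write 0, move -1, go to p2
p2 | _[1]01000   read 1 → write _, move -1, go to p3
p3 | [_]_01000   read _ → write 1, move +1, go to p3
p3 | 1[_]01000   read _ → write 1, move +1, go to p3
p3 | 11[0]1000   read 0 → write 0, move +1, go to p1
p1 | 110[1]000
Cell 0 holds 1 when M halts.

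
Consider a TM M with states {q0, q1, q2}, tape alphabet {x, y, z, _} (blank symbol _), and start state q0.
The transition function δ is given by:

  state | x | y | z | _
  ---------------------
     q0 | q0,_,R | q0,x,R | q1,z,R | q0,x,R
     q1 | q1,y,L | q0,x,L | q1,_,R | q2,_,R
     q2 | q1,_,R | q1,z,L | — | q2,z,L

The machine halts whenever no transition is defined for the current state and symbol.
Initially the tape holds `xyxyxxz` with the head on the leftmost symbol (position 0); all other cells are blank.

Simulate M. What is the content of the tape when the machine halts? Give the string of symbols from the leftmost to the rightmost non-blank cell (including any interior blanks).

state=q0 head=0 tape=[x]yxyxxz__   (q0,x)→(q0,_,R)
state=q0 head=1 tape=_[y]xyxxz__   (q0,y)→(q0,x,R)
state=q0 head=2 tape=_x[x]yxxz__   (q0,x)→(q0,_,R)
state=q0 head=3 tape=_x_[y]xxz__   (q0,y)→(q0,x,R)
state=q0 head=4 tape=_x_x[x]xz__   (q0,x)→(q0,_,R)
state=q0 head=5 tape=_x_x_[x]z__   (q0,x)→(q0,_,R)
state=q0 head=6 tape=_x_x__[z]__   (q0,z)→(q1,z,R)
state=q1 head=7 tape=_x_x__z[_]_   (q1,_)→(q2,_,R)
state=q2 head=8 tape=_x_x__z_[_]   (q2,_)→(q2,z,L)
state=q2 head=7 tape=_x_x__z[_]z   (q2,_)→(q2,z,L)
state=q2 head=6 tape=_x_x__[z]zz
The non-blank tape span at halt is x_x__zzz.

x_x__zzz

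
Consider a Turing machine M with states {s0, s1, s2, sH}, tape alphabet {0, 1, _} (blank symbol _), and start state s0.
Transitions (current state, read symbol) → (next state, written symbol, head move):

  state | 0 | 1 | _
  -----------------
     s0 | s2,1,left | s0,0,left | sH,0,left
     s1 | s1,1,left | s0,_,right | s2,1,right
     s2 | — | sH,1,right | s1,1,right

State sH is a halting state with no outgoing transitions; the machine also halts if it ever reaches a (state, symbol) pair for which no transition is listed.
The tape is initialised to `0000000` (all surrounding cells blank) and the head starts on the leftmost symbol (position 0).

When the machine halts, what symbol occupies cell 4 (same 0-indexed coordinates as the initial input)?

state=s0 head=0 tape=_[0]000000_   (s0,0)→(s2,1,left)
state=s2 head=-1 tape=[_]1000000_   (s2,_)→(s1,1,right)
state=s1 head=0 tape=1[1]000000_   (s1,1)→(s0,_,right)
state=s0 head=1 tape=1_[0]00000_   (s0,0)→(s2,1,left)
state=s2 head=0 tape=1[_]100000_   (s2,_)→(s1,1,right)
state=s1 head=1 tape=11[1]00000_   (s1,1)→(s0,_,right)
state=s0 head=2 tape=11_[0]0000_   (s0,0)→(s2,1,left)
state=s2 head=1 tape=11[_]10000_   (s2,_)→(s1,1,right)
state=s1 head=2 tape=111[1]0000_   (s1,1)→(s0,_,right)
state=s0 head=3 tape=111_[0]000_   (s0,0)→(s2,1,left)
state=s2 head=2 tape=111[_]1000_   (s2,_)→(s1,1,right)
state=s1 head=3 tape=1111[1]000_   (s1,1)→(s0,_,right)
state=s0 head=4 tape=1111_[0]00_   (s0,0)→(s2,1,left)
state=s2 head=3 tape=1111[_]100_   (s2,_)→(s1,1,right)
state=s1 head=4 tape=11111[1]00_   (s1,1)→(s0,_,right)
state=s0 head=5 tape=11111_[0]0_   (s0,0)→(s2,1,left)
state=s2 head=4 tape=11111[_]10_   (s2,_)→(s1,1,right)
state=s1 head=5 tape=111111[1]0_   (s1,1)→(s0,_,right)
state=s0 head=6 tape=111111_[0]_   (s0,0)→(s2,1,left)
state=s2 head=5 tape=111111[_]1_   (s2,_)→(s1,1,right)
state=s1 head=6 tape=1111111[1]_   (s1,1)→(s0,_,right)
state=s0 head=7 tape=1111111_[_]   (s0,_)→(sH,0,left)
state=sH head=6 tape=1111111[_]0
Cell 4 holds 1 when M halts.

1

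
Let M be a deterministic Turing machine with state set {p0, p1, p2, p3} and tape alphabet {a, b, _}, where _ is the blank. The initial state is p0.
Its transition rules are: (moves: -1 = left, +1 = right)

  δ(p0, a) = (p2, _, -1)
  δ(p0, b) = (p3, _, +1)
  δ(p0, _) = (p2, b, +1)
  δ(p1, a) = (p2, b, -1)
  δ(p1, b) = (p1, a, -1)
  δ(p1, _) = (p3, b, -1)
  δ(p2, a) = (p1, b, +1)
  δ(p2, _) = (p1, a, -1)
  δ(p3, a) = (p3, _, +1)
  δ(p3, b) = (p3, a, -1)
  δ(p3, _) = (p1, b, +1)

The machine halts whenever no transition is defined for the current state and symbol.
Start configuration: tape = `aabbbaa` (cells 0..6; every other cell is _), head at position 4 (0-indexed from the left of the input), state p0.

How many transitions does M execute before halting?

state=p0 head=4 tape=aabb[b]aa__   (p0,b)→(p3,_,+1)
state=p3 head=5 tape=aabb_[a]a__   (p3,a)→(p3,_,+1)
state=p3 head=6 tape=aabb__[a]__   (p3,a)→(p3,_,+1)
state=p3 head=7 tape=aabb___[_]_   (p3,_)→(p1,b,+1)
state=p1 head=8 tape=aabb___b[_]   (p1,_)→(p3,b,-1)
state=p3 head=7 tape=aabb___[b]b   (p3,b)→(p3,a,-1)
state=p3 head=6 tape=aabb__[_]ab   (p3,_)→(p1,b,+1)
state=p1 head=7 tape=aabb__b[a]b   (p1,a)→(p2,b,-1)
state=p2 head=6 tape=aabb__[b]bb
M halts after 8 transitions.

8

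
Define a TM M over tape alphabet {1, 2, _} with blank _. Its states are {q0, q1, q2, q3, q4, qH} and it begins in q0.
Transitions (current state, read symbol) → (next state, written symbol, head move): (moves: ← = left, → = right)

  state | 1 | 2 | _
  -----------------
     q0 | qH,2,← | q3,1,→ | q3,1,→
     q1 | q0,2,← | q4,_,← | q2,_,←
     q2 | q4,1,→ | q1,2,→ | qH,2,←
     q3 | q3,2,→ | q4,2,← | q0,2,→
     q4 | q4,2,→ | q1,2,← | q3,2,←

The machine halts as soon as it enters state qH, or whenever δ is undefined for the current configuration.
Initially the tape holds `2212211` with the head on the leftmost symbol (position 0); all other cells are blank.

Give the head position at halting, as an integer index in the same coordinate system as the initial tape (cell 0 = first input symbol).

-5

state=q0 head=0 tape=_____[2]212211   (q0,2)→(q3,1,→)
state=q3 head=1 tape=_____1[2]12211   (q3,2)→(q4,2,←)
state=q4 head=0 tape=_____[1]212211   (q4,1)→(q4,2,→)
state=q4 head=1 tape=_____2[2]12211   (q4,2)→(q1,2,←)
state=q1 head=0 tape=_____[2]212211   (q1,2)→(q4,_,←)
state=q4 head=-1 tape=____[_]_212211   (q4,_)→(q3,2,←)
state=q3 head=-2 tape=___[_]2_212211   (q3,_)→(q0,2,→)
state=q0 head=-1 tape=___2[2]_212211   (q0,2)→(q3,1,→)
state=q3 head=0 tape=___21[_]212211   (q3,_)→(q0,2,→)
state=q0 head=1 tape=___212[2]12211   (q0,2)→(q3,1,→)
state=q3 head=2 tape=___2121[1]2211   (q3,1)→(q3,2,→)
state=q3 head=3 tape=___21212[2]211   (q3,2)→(q4,2,←)
state=q4 head=2 tape=___2121[2]2211   (q4,2)→(q1,2,←)
state=q1 head=1 tape=___212[1]22211   (q1,1)→(q0,2,←)
state=q0 head=0 tape=___21[2]222211   (q0,2)→(q3,1,→)
state=q3 head=1 tape=___211[2]22211   (q3,2)→(q4,2,←)
state=q4 head=0 tape=___21[1]222211   (q4,1)→(q4,2,→)
state=q4 head=1 tape=___212[2]22211   (q4,2)→(q1,2,←)
state=q1 head=0 tape=___21[2]222211   (q1,2)→(q4,_,←)
state=q4 head=-1 tape=___2[1]_222211   (q4,1)→(q4,2,→)
state=q4 head=0 tape=___22[_]222211   (q4,_)→(q3,2,←)
state=q3 head=-1 tape=___2[2]2222211   (q3,2)→(q4,2,←)
state=q4 head=-2 tape=___[2]22222211   (q4,2)→(q1,2,←)
state=q1 head=-3 tape=__[_]222222211   (q1,_)→(q2,_,←)
state=q2 head=-4 tape=_[_]_222222211   (q2,_)→(qH,2,←)
state=qH head=-5 tape=[_]2_222222211
At halt the head is at cell -5.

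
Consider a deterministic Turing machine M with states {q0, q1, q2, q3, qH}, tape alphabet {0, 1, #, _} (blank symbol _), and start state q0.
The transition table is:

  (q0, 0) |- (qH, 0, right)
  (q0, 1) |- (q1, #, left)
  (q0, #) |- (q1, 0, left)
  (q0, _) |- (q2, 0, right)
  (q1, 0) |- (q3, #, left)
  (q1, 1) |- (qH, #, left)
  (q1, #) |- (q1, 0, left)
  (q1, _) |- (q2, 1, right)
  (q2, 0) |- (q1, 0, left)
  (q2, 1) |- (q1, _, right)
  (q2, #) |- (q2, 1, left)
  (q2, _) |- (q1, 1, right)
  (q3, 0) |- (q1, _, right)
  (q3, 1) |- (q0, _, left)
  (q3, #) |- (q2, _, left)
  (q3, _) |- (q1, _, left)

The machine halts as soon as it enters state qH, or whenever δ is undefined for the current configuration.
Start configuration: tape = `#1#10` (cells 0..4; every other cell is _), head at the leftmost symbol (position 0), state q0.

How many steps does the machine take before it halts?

q0 | __[#]1#10   read # → write 0, move left, go to q1
q1 | _[_]01#10   read _ → write 1, move right, go to q2
q2 | _1[0]1#10   read 0 → write 0, move left, go to q1
q1 | _[1]01#10   read 1 → write #, move left, go to qH
qH | [_]#01#10
M halts after 4 transitions.

4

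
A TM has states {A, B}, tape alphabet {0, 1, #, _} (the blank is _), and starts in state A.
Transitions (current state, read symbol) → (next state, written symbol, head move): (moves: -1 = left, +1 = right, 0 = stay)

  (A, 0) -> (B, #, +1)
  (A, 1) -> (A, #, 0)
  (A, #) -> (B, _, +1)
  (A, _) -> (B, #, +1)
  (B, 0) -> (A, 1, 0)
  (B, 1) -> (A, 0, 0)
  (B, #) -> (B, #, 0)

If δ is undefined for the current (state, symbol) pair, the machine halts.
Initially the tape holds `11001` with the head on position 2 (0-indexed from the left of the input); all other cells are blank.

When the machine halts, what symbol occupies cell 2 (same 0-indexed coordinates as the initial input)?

#

A | 11[0]01_   read 0 → write #, move +1, go to B
B | 11#[0]1_   read 0 → write 1, move 0, go to A
A | 11#[1]1_   read 1 → write #, move 0, go to A
A | 11#[#]1_   read # → write _, move +1, go to B
B | 11#_[1]_   read 1 → write 0, move 0, go to A
A | 11#_[0]_   read 0 → write #, move +1, go to B
B | 11#_#[_]
Cell 2 holds # when M halts.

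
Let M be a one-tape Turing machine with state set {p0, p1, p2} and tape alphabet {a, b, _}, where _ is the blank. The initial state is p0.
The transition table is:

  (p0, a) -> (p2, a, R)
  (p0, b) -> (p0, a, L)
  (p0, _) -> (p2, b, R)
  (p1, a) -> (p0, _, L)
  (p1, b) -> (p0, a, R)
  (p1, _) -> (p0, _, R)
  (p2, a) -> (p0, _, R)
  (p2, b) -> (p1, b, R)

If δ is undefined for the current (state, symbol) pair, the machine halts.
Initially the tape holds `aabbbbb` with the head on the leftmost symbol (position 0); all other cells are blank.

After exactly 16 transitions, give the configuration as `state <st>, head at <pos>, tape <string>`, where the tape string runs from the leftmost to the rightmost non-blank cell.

state p2, head at 6, tape abbbbba

p0 | [a]abbbbb   read a → write a, move R, go to p2
p2 | a[a]bbbbb   read a → write _, move R, go to p0
p0 | a_[b]bbbb   read b → write a, move L, go to p0
p0 | a[_]abbbb   read _ → write b, move R, go to p2
p2 | ab[a]bbbb   read a → write _, move R, go to p0
p0 | ab_[b]bbb   read b → write a, move L, go to p0
p0 | ab[_]abbb   read _ → write b, move R, go to p2
p2 | abb[a]bbb   read a → write _, move R, go to p0
p0 | abb_[b]bb   read b → write a, move L, go to p0
p0 | abb[_]abb   read _ → write b, move R, go to p2
p2 | abbb[a]bb   read a → write _, move R, go to p0
p0 | abbb_[b]b   read b → write a, move L, go to p0
p0 | abbb[_]ab   read _ → write b, move R, go to p2
p2 | abbbb[a]b   read a → write _, move R, go to p0
p0 | abbbb_[b]   read b → write a, move L, go to p0
p0 | abbbb[_]a   read _ → write b, move R, go to p2
p2 | abbbbb[a]
After 16 steps: state p2, head at 6, tape abbbbba.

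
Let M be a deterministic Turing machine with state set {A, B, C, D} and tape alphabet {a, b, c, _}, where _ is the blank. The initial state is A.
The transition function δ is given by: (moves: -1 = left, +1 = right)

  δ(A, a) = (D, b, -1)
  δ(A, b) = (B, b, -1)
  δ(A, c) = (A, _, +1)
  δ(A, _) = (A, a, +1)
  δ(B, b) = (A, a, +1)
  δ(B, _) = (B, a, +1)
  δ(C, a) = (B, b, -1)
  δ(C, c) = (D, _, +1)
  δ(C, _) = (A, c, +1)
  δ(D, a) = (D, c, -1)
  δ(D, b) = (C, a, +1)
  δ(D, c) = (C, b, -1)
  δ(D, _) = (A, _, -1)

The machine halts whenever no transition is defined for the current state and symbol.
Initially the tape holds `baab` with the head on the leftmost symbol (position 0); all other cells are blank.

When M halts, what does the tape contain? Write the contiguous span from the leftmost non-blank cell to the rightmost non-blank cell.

A | _____[b]aab   read b → write b, move -1, go to B
B | ____[_]baab   read _ → write a, move +1, go to B
B | ____a[b]aab   read b → write a, move +1, go to A
A | ____aa[a]ab   read a → write b, move -1, go to D
D | ____a[a]bab   read a → write c, move -1, go to D
D | ____[a]cbab   read a → write c, move -1, go to D
D | ___[_]ccbab   read _ → write _, move -1, go to A
A | __[_]_ccbab   read _ → write a, move +1, go to A
A | __a[_]ccbab   read _ → write a, move +1, go to A
A | __aa[c]cbab   read c → write _, move +1, go to A
A | __aa_[c]bab   read c → write _, move +1, go to A
A | __aa__[b]ab   read b → write b, move -1, go to B
B | __aa_[_]bab   read _ → write a, move +1, go to B
B | __aa_a[b]ab   read b → write a, move +1, go to A
A | __aa_aa[a]b   read a → write b, move -1, go to D
D | __aa_a[a]bb   read a → write c, move -1, go to D
D | __aa_[a]cbb   read a → write c, move -1, go to D
D | __aa[_]ccbb   read _ → write _, move -1, go to A
A | __a[a]_ccbb   read a → write b, move -1, go to D
D | __[a]b_ccbb   read a → write c, move -1, go to D
D | _[_]cb_ccbb   read _ → write _, move -1, go to A
A | [_]_cb_ccbb   read _ → write a, move +1, go to A
A | a[_]cb_ccbb   read _ → write a, move +1, go to A
A | aa[c]b_ccbb   read c → write _, move +1, go to A
A | aa_[b]_ccbb   read b → write b, move -1, go to B
B | aa[_]b_ccbb   read _ → write a, move +1, go to B
B | aaa[b]_ccbb   read b → write a, move +1, go to A
A | aaaa[_]ccbb   read _ → write a, move +1, go to A
A | aaaaa[c]cbb   read c → write _, move +1, go to A
A | aaaaa_[c]bb   read c → write _, move +1, go to A
A | aaaaa__[b]b   read b → write b, move -1, go to B
B | aaaaa_[_]bb   read _ → write a, move +1, go to B
B | aaaaa_a[b]b   read b → write a, move +1, go to A
A | aaaaa_aa[b]   read b → write b, move -1, go to B
B | aaaaa_a[a]b
The non-blank tape span at halt is aaaaa_aab.

aaaaa_aab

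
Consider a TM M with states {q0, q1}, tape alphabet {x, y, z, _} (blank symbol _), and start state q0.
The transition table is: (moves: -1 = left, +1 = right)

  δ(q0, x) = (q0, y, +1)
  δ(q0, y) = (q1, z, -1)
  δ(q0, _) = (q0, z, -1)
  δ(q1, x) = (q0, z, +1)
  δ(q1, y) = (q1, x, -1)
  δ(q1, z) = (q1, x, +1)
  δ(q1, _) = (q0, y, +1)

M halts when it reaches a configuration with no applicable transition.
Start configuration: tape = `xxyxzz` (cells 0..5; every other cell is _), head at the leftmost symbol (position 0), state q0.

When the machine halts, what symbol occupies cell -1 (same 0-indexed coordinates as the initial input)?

q0 | _[x]xyxzz   read x → write y, move +1, go to q0
q0 | _y[x]yxzz   read x → write y, move +1, go to q0
q0 | _yy[y]xzz   read y → write z, move -1, go to q1
q1 | _y[y]zxzz   read y → write x, move -1, go to q1
q1 | _[y]xzxzz   read y → write x, move -1, go to q1
q1 | [_]xxzxzz   read _ → write y, move +1, go to q0
q0 | y[x]xzxzz   read x → write y, move +1, go to q0
q0 | yy[x]zxzz   read x → write y, move +1, go to q0
q0 | yyy[z]xzz
Cell -1 holds y when M halts.

y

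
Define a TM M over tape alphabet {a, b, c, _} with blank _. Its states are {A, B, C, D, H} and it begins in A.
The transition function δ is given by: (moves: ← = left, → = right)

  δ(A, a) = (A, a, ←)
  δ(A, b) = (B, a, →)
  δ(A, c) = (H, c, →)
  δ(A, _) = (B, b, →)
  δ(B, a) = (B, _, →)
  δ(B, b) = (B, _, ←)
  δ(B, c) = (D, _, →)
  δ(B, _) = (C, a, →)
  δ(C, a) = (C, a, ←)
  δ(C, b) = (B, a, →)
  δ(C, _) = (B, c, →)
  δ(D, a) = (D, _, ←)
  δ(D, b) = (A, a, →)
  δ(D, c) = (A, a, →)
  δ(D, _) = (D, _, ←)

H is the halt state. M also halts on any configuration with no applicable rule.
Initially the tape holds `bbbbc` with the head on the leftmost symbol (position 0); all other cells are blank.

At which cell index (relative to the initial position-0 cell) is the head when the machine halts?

state=A head=0 tape=[b]bbbc   (A,b)→(B,a,→)
state=B head=1 tape=a[b]bbc   (B,b)→(B,_,←)
state=B head=0 tape=[a]_bbc   (B,a)→(B,_,→)
state=B head=1 tape=_[_]bbc   (B,_)→(C,a,→)
state=C head=2 tape=_a[b]bc   (C,b)→(B,a,→)
state=B head=3 tape=_aa[b]c   (B,b)→(B,_,←)
state=B head=2 tape=_a[a]_c   (B,a)→(B,_,→)
state=B head=3 tape=_a_[_]c   (B,_)→(C,a,→)
state=C head=4 tape=_a_a[c]
At halt the head is at cell 4.

4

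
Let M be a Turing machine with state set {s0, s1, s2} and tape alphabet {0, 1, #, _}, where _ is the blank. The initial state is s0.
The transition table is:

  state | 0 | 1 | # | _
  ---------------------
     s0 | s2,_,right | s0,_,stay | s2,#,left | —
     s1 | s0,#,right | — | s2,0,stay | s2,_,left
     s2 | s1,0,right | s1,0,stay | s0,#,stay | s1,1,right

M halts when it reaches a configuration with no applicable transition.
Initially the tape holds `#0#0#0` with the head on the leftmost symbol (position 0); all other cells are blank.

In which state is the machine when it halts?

s0

state=s0 head=0 tape=_[#]0#0#0_   (s0,#)→(s2,#,left)
state=s2 head=-1 tape=[_]#0#0#0_   (s2,_)→(s1,1,right)
state=s1 head=0 tape=1[#]0#0#0_   (s1,#)→(s2,0,stay)
state=s2 head=0 tape=1[0]0#0#0_   (s2,0)→(s1,0,right)
state=s1 head=1 tape=10[0]#0#0_   (s1,0)→(s0,#,right)
state=s0 head=2 tape=10#[#]0#0_   (s0,#)→(s2,#,left)
state=s2 head=1 tape=10[#]#0#0_   (s2,#)→(s0,#,stay)
state=s0 head=1 tape=10[#]#0#0_   (s0,#)→(s2,#,left)
state=s2 head=0 tape=1[0]##0#0_   (s2,0)→(s1,0,right)
state=s1 head=1 tape=10[#]#0#0_   (s1,#)→(s2,0,stay)
state=s2 head=1 tape=10[0]#0#0_   (s2,0)→(s1,0,right)
state=s1 head=2 tape=100[#]0#0_   (s1,#)→(s2,0,stay)
state=s2 head=2 tape=100[0]0#0_   (s2,0)→(s1,0,right)
state=s1 head=3 tape=1000[0]#0_   (s1,0)→(s0,#,right)
state=s0 head=4 tape=1000#[#]0_   (s0,#)→(s2,#,left)
state=s2 head=3 tape=1000[#]#0_   (s2,#)→(s0,#,stay)
state=s0 head=3 tape=1000[#]#0_   (s0,#)→(s2,#,left)
state=s2 head=2 tape=100[0]##0_   (s2,0)→(s1,0,right)
state=s1 head=3 tape=1000[#]#0_   (s1,#)→(s2,0,stay)
state=s2 head=3 tape=1000[0]#0_   (s2,0)→(s1,0,right)
state=s1 head=4 tape=10000[#]0_   (s1,#)→(s2,0,stay)
state=s2 head=4 tape=10000[0]0_   (s2,0)→(s1,0,right)
state=s1 head=5 tape=100000[0]_   (s1,0)→(s0,#,right)
state=s0 head=6 tape=100000#[_]
No transition is defined for (s0, _); M halts in state s0.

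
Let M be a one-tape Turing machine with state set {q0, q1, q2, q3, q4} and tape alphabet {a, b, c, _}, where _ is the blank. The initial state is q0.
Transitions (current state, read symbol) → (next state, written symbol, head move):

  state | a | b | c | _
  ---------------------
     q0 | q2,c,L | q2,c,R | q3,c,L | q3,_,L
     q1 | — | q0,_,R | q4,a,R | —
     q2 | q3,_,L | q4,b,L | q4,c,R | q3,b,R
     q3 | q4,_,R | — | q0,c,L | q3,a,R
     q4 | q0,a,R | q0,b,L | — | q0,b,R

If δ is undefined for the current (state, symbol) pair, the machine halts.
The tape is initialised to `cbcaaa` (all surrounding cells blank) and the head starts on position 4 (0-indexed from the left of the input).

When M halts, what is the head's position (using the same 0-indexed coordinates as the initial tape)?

q0 | cbca[a]a   read a → write c, move L, go to q2
q2 | cbc[a]ca   read a → write _, move L, go to q3
q3 | cb[c]_ca   read c → write c, move L, go to q0
q0 | c[b]c_ca   read b → write c, move R, go to q2
q2 | cc[c]_ca   read c → write c, move R, go to q4
q4 | ccc[_]ca   read _ → write b, move R, go to q0
q0 | cccb[c]a   read c → write c, move L, go to q3
q3 | ccc[b]ca
At halt the head is at cell 3.

3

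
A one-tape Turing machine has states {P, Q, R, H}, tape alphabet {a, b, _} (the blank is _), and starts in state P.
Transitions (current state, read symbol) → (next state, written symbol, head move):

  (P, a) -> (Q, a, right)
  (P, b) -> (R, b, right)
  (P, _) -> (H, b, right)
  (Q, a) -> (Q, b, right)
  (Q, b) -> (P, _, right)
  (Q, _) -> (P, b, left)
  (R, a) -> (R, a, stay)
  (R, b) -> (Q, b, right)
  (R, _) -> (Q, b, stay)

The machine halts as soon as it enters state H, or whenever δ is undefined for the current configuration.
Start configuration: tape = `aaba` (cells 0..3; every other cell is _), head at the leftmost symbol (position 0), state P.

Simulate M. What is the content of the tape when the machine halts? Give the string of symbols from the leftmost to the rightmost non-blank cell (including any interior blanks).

ab_a_b

P | [a]aba___   read a → write a, move right, go to Q
Q | a[a]ba___   read a → write b, move right, go to Q
Q | ab[b]a___   read b → write _, move right, go to P
P | ab_[a]___   read a → write a, move right, go to Q
Q | ab_a[_]__   read _ → write b, move left, go to P
P | ab_[a]b__   read a → write a, move right, go to Q
Q | ab_a[b]__   read b → write _, move right, go to P
P | ab_a_[_]_   read _ → write b, move right, go to H
H | ab_a_b[_]
The non-blank tape span at halt is ab_a_b.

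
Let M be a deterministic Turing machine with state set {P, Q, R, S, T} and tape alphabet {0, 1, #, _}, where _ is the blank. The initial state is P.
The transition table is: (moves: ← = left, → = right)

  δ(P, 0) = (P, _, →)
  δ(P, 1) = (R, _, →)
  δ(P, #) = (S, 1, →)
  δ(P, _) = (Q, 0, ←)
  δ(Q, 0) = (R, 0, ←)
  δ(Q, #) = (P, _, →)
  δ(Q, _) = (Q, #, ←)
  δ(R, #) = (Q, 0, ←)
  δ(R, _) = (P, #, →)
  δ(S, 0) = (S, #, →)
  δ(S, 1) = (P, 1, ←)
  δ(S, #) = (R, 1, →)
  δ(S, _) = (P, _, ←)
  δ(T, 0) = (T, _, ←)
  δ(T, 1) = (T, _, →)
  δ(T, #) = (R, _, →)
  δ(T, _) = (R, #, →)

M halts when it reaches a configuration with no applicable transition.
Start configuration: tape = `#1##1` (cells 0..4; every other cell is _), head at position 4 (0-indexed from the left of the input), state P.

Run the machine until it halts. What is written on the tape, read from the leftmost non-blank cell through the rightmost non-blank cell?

state=P head=4 tape=#1##[1]___   (P,1)→(R,_,→)
state=R head=5 tape=#1##_[_]__   (R,_)→(P,#,→)
state=P head=6 tape=#1##_#[_]_   (P,_)→(Q,0,←)
state=Q head=5 tape=#1##_[#]0_   (Q,#)→(P,_,→)
state=P head=6 tape=#1##__[0]_   (P,0)→(P,_,→)
state=P head=7 tape=#1##___[_]   (P,_)→(Q,0,←)
state=Q head=6 tape=#1##__[_]0   (Q,_)→(Q,#,←)
state=Q head=5 tape=#1##_[_]#0   (Q,_)→(Q,#,←)
state=Q head=4 tape=#1##[_]##0   (Q,_)→(Q,#,←)
state=Q head=3 tape=#1#[#]###0   (Q,#)→(P,_,→)
state=P head=4 tape=#1#_[#]##0   (P,#)→(S,1,→)
state=S head=5 tape=#1#_1[#]#0   (S,#)→(R,1,→)
state=R head=6 tape=#1#_11[#]0   (R,#)→(Q,0,←)
state=Q head=5 tape=#1#_1[1]00
The non-blank tape span at halt is #1#_1100.

#1#_1100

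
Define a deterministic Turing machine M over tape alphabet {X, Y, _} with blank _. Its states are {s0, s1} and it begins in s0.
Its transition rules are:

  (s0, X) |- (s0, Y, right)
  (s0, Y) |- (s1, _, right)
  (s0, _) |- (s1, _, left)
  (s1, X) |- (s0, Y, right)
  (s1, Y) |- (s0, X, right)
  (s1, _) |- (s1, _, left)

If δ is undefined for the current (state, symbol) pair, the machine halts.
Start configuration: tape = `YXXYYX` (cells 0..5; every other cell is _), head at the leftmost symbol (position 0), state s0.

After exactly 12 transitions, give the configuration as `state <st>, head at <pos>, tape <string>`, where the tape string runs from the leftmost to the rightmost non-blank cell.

state=s0 head=0 tape=[Y]XXYYX_   (s0,Y)→(s1,_,right)
state=s1 head=1 tape=_[X]XYYX_   (s1,X)→(s0,Y,right)
state=s0 head=2 tape=_Y[X]YYX_   (s0,X)→(s0,Y,right)
state=s0 head=3 tape=_YY[Y]YX_   (s0,Y)→(s1,_,right)
state=s1 head=4 tape=_YY_[Y]X_   (s1,Y)→(s0,X,right)
state=s0 head=5 tape=_YY_X[X]_   (s0,X)→(s0,Y,right)
state=s0 head=6 tape=_YY_XY[_]   (s0,_)→(s1,_,left)
state=s1 head=5 tape=_YY_X[Y]_   (s1,Y)→(s0,X,right)
state=s0 head=6 tape=_YY_XX[_]   (s0,_)→(s1,_,left)
state=s1 head=5 tape=_YY_X[X]_   (s1,X)→(s0,Y,right)
state=s0 head=6 tape=_YY_XY[_]   (s0,_)→(s1,_,left)
state=s1 head=5 tape=_YY_X[Y]_   (s1,Y)→(s0,X,right)
state=s0 head=6 tape=_YY_XX[_]
After 12 steps: state s0, head at 6, tape YY_XX.

state s0, head at 6, tape YY_XX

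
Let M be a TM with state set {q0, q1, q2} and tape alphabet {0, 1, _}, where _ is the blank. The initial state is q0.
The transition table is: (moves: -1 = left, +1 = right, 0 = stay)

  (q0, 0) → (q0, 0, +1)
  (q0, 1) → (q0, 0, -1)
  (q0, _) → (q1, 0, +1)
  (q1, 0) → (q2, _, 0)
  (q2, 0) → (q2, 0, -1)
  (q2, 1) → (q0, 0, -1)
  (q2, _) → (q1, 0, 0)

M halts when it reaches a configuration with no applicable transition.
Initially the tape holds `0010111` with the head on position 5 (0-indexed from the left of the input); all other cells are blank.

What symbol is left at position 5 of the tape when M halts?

0

q0 | 00101[1]1__   read 1 → write 0, move -1, go to q0
q0 | 0010[1]01__   read 1 → write 0, move -1, go to q0
q0 | 001[0]001__   read 0 → write 0, move +1, go to q0
q0 | 0010[0]01__   read 0 → write 0, move +1, go to q0
q0 | 00100[0]1__   read 0 → write 0, move +1, go to q0
q0 | 001000[1]__   read 1 → write 0, move -1, go to q0
q0 | 00100[0]0__   read 0 → write 0, move +1, go to q0
q0 | 001000[0]__   read 0 → write 0, move +1, go to q0
q0 | 0010000[_]_   read _ → write 0, move +1, go to q1
q1 | 00100000[_]
Cell 5 holds 0 when M halts.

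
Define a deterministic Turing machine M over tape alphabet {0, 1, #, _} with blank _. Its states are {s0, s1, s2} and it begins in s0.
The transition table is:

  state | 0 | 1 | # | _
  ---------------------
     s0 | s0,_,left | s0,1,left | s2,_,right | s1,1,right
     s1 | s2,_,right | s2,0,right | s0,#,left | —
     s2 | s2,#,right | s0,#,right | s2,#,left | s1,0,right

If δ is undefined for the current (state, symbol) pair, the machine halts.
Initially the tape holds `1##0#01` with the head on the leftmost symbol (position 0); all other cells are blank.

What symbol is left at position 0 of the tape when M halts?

_

s0 | _[1]##0#01   read 1 → write 1, move left, go to s0
s0 | [_]1##0#01   read _ → write 1, move right, go to s1
s1 | 1[1]##0#01   read 1 → write 0, move right, go to s2
s2 | 10[#]#0#01   read # → write #, move left, go to s2
s2 | 1[0]##0#01   read 0 → write #, move right, go to s2
s2 | 1#[#]#0#01   read # → write #, move left, go to s2
s2 | 1[#]##0#01   read # → write #, move left, go to s2
s2 | [1]###0#01   read 1 → write #, move right, go to s0
s0 | #[#]##0#01   read # → write _, move right, go to s2
s2 | #_[#]#0#01   read # → write #, move left, go to s2
s2 | #[_]##0#01   read _ → write 0, move right, go to s1
s1 | #0[#]#0#01   read # → write #, move left, go to s0
s0 | #[0]##0#01   read 0 → write _, move left, go to s0
s0 | [#]_##0#01   read # → write _, move right, go to s2
s2 | _[_]##0#01   read _ → write 0, move right, go to s1
s1 | _0[#]#0#01   read # → write #, move left, go to s0
s0 | _[0]##0#01   read 0 → write _, move left, go to s0
s0 | [_]_##0#01   read _ → write 1, move right, go to s1
s1 | 1[_]##0#01
Cell 0 holds _ when M halts.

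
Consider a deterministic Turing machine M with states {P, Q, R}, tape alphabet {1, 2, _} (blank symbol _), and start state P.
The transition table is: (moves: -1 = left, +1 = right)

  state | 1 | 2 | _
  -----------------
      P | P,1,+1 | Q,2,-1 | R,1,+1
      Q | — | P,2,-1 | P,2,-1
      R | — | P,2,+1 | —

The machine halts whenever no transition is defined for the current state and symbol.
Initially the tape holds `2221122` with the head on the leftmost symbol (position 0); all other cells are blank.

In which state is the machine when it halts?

P | __[2]221122   read 2 → write 2, move -1, go to Q
Q | _[_]2221122   read _ → write 2, move -1, go to P
P | [_]22221122   read _ → write 1, move +1, go to R
R | 1[2]2221122   read 2 → write 2, move +1, go to P
P | 12[2]221122   read 2 → write 2, move -1, go to Q
Q | 1[2]2221122   read 2 → write 2, move -1, go to P
P | [1]22221122   read 1 → write 1, move +1, go to P
P | 1[2]2221122   read 2 → write 2, move -1, go to Q
Q | [1]22221122
No transition is defined for (Q, 1); M halts in state Q.

Q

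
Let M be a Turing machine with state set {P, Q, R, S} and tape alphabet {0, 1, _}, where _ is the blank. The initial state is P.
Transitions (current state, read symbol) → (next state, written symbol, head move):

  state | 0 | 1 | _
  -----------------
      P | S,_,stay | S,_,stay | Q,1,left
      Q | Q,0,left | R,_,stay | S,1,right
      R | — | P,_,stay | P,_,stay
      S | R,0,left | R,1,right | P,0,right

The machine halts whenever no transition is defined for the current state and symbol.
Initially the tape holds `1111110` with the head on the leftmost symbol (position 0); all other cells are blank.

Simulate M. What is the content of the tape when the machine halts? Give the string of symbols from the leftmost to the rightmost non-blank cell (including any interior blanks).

P | __[1]111110_   read 1 → write _, move stay, go to S
S | __[_]111110_   read _ → write 0, move right, go to P
P | __0[1]11110_   read 1 → write _, move stay, go to S
S | __0[_]11110_   read _ → write 0, move right, go to P
P | __00[1]1110_   read 1 → write _, move stay, go to S
S | __00[_]1110_   read _ → write 0, move right, go to P
P | __000[1]110_   read 1 → write _, move stay, go to S
S | __000[_]110_   read _ → write 0, move right, go to P
P | __0000[1]10_   read 1 → write _, move stay, go to S
S | __0000[_]10_   read _ → write 0, move right, go to P
P | __00000[1]0_   read 1 → write _, move stay, go to S
S | __00000[_]0_   read _ → write 0, move right, go to P
P | __000000[0]_   read 0 → write _, move stay, go to S
S | __000000[_]_   read _ → write 0, move right, go to P
P | __0000000[_]   read _ → write 1, move left, go to Q
Q | __000000[0]1   read 0 → write 0, move left, go to Q
Q | __00000[0]01   read 0 → write 0, move left, go to Q
Q | __0000[0]001   read 0 → write 0, move left, go to Q
Q | __000[0]0001   read 0 → write 0, move left, go to Q
Q | __00[0]00001   read 0 → write 0, move left, go to Q
Q | __0[0]000001   read 0 → write 0, move left, go to Q
Q | __[0]0000001   read 0 → write 0, move left, go to Q
Q | _[_]00000001   read _ → write 1, move right, go to S
S | _1[0]0000001   read 0 → write 0, move left, go to R
R | _[1]00000001   read 1 → write _, move stay, go to P
P | _[_]00000001   read _ → write 1, move left, go to Q
Q | [_]100000001   read _ → write 1, move right, go to S
S | 1[1]00000001   read 1 → write 1, move right, go to R
R | 11[0]0000001
The non-blank tape span at halt is 1100000001.

1100000001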